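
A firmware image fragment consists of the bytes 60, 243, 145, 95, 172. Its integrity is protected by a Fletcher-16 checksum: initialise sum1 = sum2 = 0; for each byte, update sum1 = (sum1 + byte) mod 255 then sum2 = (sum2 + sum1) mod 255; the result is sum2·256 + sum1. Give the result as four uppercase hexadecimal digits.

1DCD

Running sums (mod 255):
  after byte 0 (60): sum1=60, sum2=60
  after byte 1 (243): sum1=48, sum2=108
  after byte 2 (145): sum1=193, sum2=46
  after byte 3 (95): sum1=33, sum2=79
  after byte 4 (172): sum1=205, sum2=29
Checksum = sum2·256 + sum1 = 29·256 + 205 = 7629 = 0x1DCD.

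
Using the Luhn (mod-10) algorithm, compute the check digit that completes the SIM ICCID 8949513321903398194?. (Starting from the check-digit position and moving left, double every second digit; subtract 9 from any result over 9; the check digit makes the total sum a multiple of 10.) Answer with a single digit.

7

Partial digits right→left: 4 9 1 8 9 3 3 0 9 1 2 3 3 1 5 9 4 9 8
Double every second digit counting from the check-digit position (so the 1st, 3rd, 5th, ... of the partial from the right).
  doubled (with −9 where >9): 8 2 9 6 9 4 6 1 8 7 → sum 60
  kept as-is: 9 8 3 0 1 3 1 9 9 → sum 43
Total = 60 + 43 = 103.
Check digit = (10 − (103 mod 10)) mod 10 = 7.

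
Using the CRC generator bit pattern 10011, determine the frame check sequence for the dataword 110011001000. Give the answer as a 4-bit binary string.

1010

Append 4 zeros: 1100110010000000. Divide by 10011 (XOR where the leading bit is 1):
  pos 0: 11001 XOR 10011 = 01010
  pos 1: 10101 XOR 10011 = 00110
  pos 3: 11000 XOR 10011 = 01011
  pos 4: 10111 XOR 10011 = 00100
  pos 6: 10000 XOR 10011 = 00011
  pos 9: 11000 XOR 10011 = 01011
  pos 10: 10110 XOR 10011 = 00101
Remainder (last 4 bits) = 1010. This is the CRC / FCS.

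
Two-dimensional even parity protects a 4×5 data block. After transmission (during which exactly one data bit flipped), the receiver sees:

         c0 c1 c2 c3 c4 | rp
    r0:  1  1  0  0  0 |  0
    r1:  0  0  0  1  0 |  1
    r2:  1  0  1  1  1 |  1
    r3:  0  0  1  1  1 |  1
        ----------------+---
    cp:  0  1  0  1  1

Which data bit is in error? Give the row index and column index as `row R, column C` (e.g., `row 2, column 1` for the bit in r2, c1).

Recompute each row's even parity and compare to rp:
  r0: data parity 0, sent rp 0 → ok
  r1: data parity 1, sent rp 1 → ok
  r2: data parity 0, sent rp 1 → mismatch
  r3: data parity 1, sent rp 1 → ok
Recompute each column's even parity and compare to cp:
  c0: data parity 0, sent cp 0 → ok
  c1: data parity 1, sent cp 1 → ok
  c2: data parity 0, sent cp 0 → ok
  c3: data parity 1, sent cp 1 → ok
  c4: data parity 0, sent cp 1 → mismatch
Exactly one row (r2) and one column (c4) fail → the flipped bit is at their intersection.

row 2, column 4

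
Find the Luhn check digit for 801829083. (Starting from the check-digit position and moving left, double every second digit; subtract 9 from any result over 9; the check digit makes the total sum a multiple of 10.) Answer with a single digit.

6

Partial digits right→left: 3 8 0 9 2 8 1 0 8
Double every second digit counting from the check-digit position (so the 1st, 3rd, 5th, ... of the partial from the right).
  doubled (with −9 where >9): 6 0 4 2 7 → sum 19
  kept as-is: 8 9 8 0 → sum 25
Total = 19 + 25 = 44.
Check digit = (10 − (44 mod 10)) mod 10 = 6.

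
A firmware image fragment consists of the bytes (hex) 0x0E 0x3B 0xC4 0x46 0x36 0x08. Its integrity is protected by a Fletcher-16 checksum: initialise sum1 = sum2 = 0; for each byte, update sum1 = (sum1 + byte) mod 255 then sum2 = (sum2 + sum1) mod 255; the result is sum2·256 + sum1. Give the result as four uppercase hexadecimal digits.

D692

Running sums (mod 255):
  after byte 0 (0x0E): sum1=14, sum2=14
  after byte 1 (0x3B): sum1=73, sum2=87
  after byte 2 (0xC4): sum1=14, sum2=101
  after byte 3 (0x46): sum1=84, sum2=185
  after byte 4 (0x36): sum1=138, sum2=68
  after byte 5 (0x08): sum1=146, sum2=214
Checksum = sum2·256 + sum1 = 214·256 + 146 = 54930 = 0xD692.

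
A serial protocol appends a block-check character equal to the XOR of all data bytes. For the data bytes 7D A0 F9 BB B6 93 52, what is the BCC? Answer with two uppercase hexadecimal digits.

XOR the bytes together:
  start with 0x7D
  0x7D ⊕ 0xA0 = 0xDD
  0xDD ⊕ 0xF9 = 0x24
  0x24 ⊕ 0xBB = 0x9F
  0x9F ⊕ 0xB6 = 0x29
  0x29 ⊕ 0x93 = 0xBA
  0xBA ⊕ 0x52 = 0xE8

E8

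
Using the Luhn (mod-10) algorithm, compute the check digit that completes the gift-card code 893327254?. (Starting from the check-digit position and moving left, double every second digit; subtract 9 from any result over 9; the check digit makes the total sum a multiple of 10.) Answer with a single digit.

7

Partial digits right→left: 4 5 2 7 2 3 3 9 8
Double every second digit counting from the check-digit position (so the 1st, 3rd, 5th, ... of the partial from the right).
  doubled (with −9 where >9): 8 4 4 6 7 → sum 29
  kept as-is: 5 7 3 9 → sum 24
Total = 29 + 24 = 53.
Check digit = (10 − (53 mod 10)) mod 10 = 7.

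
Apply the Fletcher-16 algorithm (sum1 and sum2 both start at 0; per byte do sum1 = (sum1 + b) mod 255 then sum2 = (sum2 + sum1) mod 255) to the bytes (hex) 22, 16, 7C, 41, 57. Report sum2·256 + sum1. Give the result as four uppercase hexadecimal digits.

Running sums (mod 255):
  after byte 0 (22): sum1=34, sum2=34
  after byte 1 (16): sum1=56, sum2=90
  after byte 2 (7C): sum1=180, sum2=15
  after byte 3 (41): sum1=245, sum2=5
  after byte 4 (57): sum1=77, sum2=82
Checksum = sum2·256 + sum1 = 82·256 + 77 = 21069 = 0x524D.

524D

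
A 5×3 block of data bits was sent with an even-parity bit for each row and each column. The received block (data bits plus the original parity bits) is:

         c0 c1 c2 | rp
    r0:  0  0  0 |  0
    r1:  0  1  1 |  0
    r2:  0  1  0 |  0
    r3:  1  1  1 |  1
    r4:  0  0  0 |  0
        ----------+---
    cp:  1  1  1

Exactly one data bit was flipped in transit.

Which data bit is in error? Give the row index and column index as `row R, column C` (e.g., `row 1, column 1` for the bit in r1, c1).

row 2, column 2

Recompute each row's even parity and compare to rp:
  r0: data parity 0, sent rp 0 → ok
  r1: data parity 0, sent rp 0 → ok
  r2: data parity 1, sent rp 0 → mismatch
  r3: data parity 1, sent rp 1 → ok
  r4: data parity 0, sent rp 0 → ok
Recompute each column's even parity and compare to cp:
  c0: data parity 1, sent cp 1 → ok
  c1: data parity 1, sent cp 1 → ok
  c2: data parity 0, sent cp 1 → mismatch
Exactly one row (r2) and one column (c2) fail → the flipped bit is at their intersection.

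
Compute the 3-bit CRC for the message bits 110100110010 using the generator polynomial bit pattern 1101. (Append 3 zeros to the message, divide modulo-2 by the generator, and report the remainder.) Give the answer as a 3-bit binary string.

Append 3 zeros: 110100110010000. Divide by 1101 (XOR where the leading bit is 1):
  pos 0: 1101 XOR 1101 = 0000
  pos 6: 1100 XOR 1101 = 0001
  pos 9: 1100 XOR 1101 = 0001
Remainder (last 3 bits) = 100. This is the CRC / FCS.

100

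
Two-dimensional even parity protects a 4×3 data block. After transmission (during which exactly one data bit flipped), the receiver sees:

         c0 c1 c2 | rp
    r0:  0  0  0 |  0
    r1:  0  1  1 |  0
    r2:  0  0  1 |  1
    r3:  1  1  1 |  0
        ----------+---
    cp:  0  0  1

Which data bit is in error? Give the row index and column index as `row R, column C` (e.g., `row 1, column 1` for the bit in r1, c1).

Recompute each row's even parity and compare to rp:
  r0: data parity 0, sent rp 0 → ok
  r1: data parity 0, sent rp 0 → ok
  r2: data parity 1, sent rp 1 → ok
  r3: data parity 1, sent rp 0 → mismatch
Recompute each column's even parity and compare to cp:
  c0: data parity 1, sent cp 0 → mismatch
  c1: data parity 0, sent cp 0 → ok
  c2: data parity 1, sent cp 1 → ok
Exactly one row (r3) and one column (c0) fail → the flipped bit is at their intersection.

row 3, column 0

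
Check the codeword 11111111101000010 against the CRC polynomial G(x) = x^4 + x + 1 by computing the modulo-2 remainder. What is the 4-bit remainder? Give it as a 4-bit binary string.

Modulo-2 division of 11111111101000010 by 10011:
  pos 0: 11111 XOR 10011 = 01100
  pos 1: 11001 XOR 10011 = 01010
  pos 2: 10101 XOR 10011 = 00110
  pos 4: 11011 XOR 10011 = 01000
  pos 5: 10000 XOR 10011 = 00011
  pos 8: 11100 XOR 10011 = 01111
  pos 9: 11110 XOR 10011 = 01101
  pos 10: 11010 XOR 10011 = 01001
  pos 11: 10011 XOR 10011 = 00000
Remainder = 0000 (zero — the frame passes the CRC check).

0000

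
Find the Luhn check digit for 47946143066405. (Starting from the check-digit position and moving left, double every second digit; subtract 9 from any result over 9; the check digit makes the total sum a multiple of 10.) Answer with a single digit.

Partial digits right→left: 5 0 4 6 6 0 3 4 1 6 4 9 7 4
Double every second digit counting from the check-digit position (so the 1st, 3rd, 5th, ... of the partial from the right).
  doubled (with −9 where >9): 1 8 3 6 2 8 5 → sum 33
  kept as-is: 0 6 0 4 6 9 4 → sum 29
Total = 33 + 29 = 62.
Check digit = (10 − (62 mod 10)) mod 10 = 8.

8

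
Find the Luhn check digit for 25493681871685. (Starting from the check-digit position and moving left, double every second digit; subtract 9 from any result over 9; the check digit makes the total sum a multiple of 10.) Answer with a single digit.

Partial digits right→left: 5 8 6 1 7 8 1 8 6 3 9 4 5 2
Double every second digit counting from the check-digit position (so the 1st, 3rd, 5th, ... of the partial from the right).
  doubled (with −9 where >9): 1 3 5 2 3 9 1 → sum 24
  kept as-is: 8 1 8 8 3 4 2 → sum 34
Total = 24 + 34 = 58.
Check digit = (10 − (58 mod 10)) mod 10 = 2.

2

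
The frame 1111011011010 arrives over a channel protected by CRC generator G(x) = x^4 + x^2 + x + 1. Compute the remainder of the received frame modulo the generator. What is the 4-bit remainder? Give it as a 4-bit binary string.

0010

Modulo-2 division of 1111011011010 by 10111:
  pos 0: 11110 XOR 10111 = 01001
  pos 1: 10011 XOR 10111 = 00100
  pos 3: 10010 XOR 10111 = 00101
  pos 5: 10111 XOR 10111 = 00000
Remainder = 0010 (nonzero — an error is detected).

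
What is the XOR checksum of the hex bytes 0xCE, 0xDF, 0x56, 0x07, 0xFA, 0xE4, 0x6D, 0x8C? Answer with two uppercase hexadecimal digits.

BF

XOR the bytes together:
  start with 0xCE
  0xCE ⊕ 0xDF = 0x11
  0x11 ⊕ 0x56 = 0x47
  0x47 ⊕ 0x07 = 0x40
  0x40 ⊕ 0xFA = 0xBA
  0xBA ⊕ 0xE4 = 0x5E
  0x5E ⊕ 0x6D = 0x33
  0x33 ⊕ 0x8C = 0xBF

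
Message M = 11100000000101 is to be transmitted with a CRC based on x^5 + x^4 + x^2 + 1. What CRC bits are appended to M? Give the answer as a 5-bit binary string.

10000

Append 5 zeros: 1110000000010100000. Divide by 110101 (XOR where the leading bit is 1):
  pos 0: 111000 XOR 110101 = 001101
  pos 2: 110100 XOR 110101 = 000001
  pos 7: 100010 XOR 110101 = 010111
  pos 8: 101111 XOR 110101 = 011010
  pos 9: 110100 XOR 110101 = 000001
Remainder (last 5 bits) = 10000. This is the CRC / FCS.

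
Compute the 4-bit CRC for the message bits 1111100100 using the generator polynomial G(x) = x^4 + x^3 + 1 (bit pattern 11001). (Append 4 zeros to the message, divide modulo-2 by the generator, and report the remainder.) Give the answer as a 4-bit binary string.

Append 4 zeros: 11111001000000. Divide by 11001 (XOR where the leading bit is 1):
  pos 0: 11111 XOR 11001 = 00110
  pos 2: 11000 XOR 11001 = 00001
  pos 6: 11000 XOR 11001 = 00001
Remainder (last 4 bits) = 1000. This is the CRC / FCS.

1000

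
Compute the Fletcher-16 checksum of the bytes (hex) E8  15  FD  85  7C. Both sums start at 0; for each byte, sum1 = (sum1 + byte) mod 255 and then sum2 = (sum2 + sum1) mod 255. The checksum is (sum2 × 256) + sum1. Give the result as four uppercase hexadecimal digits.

Running sums (mod 255):
  after byte 0 (E8): sum1=232, sum2=232
  after byte 1 (15): sum1=253, sum2=230
  after byte 2 (FD): sum1=251, sum2=226
  after byte 3 (85): sum1=129, sum2=100
  after byte 4 (7C): sum1=253, sum2=98
Checksum = sum2·256 + sum1 = 98·256 + 253 = 25341 = 0x62FD.

62FD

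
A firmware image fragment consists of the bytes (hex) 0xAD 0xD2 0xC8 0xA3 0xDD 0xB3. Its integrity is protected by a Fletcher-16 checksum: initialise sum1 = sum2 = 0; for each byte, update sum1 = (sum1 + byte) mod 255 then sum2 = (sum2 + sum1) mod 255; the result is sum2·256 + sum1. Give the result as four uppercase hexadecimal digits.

AD7E

Running sums (mod 255):
  after byte 0 (0xAD): sum1=173, sum2=173
  after byte 1 (0xD2): sum1=128, sum2=46
  after byte 2 (0xC8): sum1=73, sum2=119
  after byte 3 (0xA3): sum1=236, sum2=100
  after byte 4 (0xDD): sum1=202, sum2=47
  after byte 5 (0xB3): sum1=126, sum2=173
Checksum = sum2·256 + sum1 = 173·256 + 126 = 44414 = 0xAD7E.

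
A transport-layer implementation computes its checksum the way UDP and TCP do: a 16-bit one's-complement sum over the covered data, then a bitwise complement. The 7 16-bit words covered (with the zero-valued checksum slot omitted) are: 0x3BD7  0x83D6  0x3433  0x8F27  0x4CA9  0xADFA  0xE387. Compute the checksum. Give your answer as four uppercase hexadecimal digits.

One's-complement addition (fold any carry out of bit 15 back into bit 0):
  0x3BD7 + 0x83D6 = 0x0BFAD
  0xBFAD + 0x3433 = 0x0F3E0
  0xF3E0 + 0x8F27 = 0x18307 → wrap carry → 0x8308
  0x8308 + 0x4CA9 = 0x0CFB1
  0xCFB1 + 0xADFA = 0x17DAB → wrap carry → 0x7DAC
  0x7DAC + 0xE387 = 0x16133 → wrap carry → 0x6134
One's-complement sum = 0x6134.
Checksum = ~0x6134 & 0xFFFF = 0x9ECB.

9ECB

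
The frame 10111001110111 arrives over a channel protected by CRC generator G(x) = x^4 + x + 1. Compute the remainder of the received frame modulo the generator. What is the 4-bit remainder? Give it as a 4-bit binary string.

Modulo-2 division of 10111001110111 by 10011:
  pos 0: 10111 XOR 10011 = 00100
  pos 2: 10000 XOR 10011 = 00011
  pos 5: 11111 XOR 10011 = 01100
  pos 6: 11000 XOR 10011 = 01011
  pos 7: 10111 XOR 10011 = 00100
  pos 9: 10011 XOR 10011 = 00000
Remainder = 0000 (zero — the frame passes the CRC check).

0000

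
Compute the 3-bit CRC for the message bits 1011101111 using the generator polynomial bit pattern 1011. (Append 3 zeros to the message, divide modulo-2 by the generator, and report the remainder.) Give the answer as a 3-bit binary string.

101

Append 3 zeros: 1011101111000. Divide by 1011 (XOR where the leading bit is 1):
  pos 0: 1011 XOR 1011 = 0000
  pos 4: 1011 XOR 1011 = 0000
  pos 8: 1100 XOR 1011 = 0111
  pos 9: 1110 XOR 1011 = 0101
Remainder (last 3 bits) = 101. This is the CRC / FCS.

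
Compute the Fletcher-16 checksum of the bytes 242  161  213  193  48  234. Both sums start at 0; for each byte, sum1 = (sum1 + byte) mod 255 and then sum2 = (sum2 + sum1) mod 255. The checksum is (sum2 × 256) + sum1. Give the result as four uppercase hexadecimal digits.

C147

Running sums (mod 255):
  after byte 0 (242): sum1=242, sum2=242
  after byte 1 (161): sum1=148, sum2=135
  after byte 2 (213): sum1=106, sum2=241
  after byte 3 (193): sum1=44, sum2=30
  after byte 4 (48): sum1=92, sum2=122
  after byte 5 (234): sum1=71, sum2=193
Checksum = sum2·256 + sum1 = 193·256 + 71 = 49479 = 0xC147.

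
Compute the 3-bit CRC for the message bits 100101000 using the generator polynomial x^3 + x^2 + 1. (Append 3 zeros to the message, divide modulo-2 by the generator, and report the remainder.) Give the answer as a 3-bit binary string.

011

Append 3 zeros: 100101000000. Divide by 1101 (XOR where the leading bit is 1):
  pos 0: 1001 XOR 1101 = 0100
  pos 1: 1000 XOR 1101 = 0101
  pos 2: 1011 XOR 1101 = 0110
  pos 3: 1100 XOR 1101 = 0001
  pos 6: 1000 XOR 1101 = 0101
  pos 7: 1010 XOR 1101 = 0111
  pos 8: 1110 XOR 1101 = 0011
Remainder (last 3 bits) = 011. This is the CRC / FCS.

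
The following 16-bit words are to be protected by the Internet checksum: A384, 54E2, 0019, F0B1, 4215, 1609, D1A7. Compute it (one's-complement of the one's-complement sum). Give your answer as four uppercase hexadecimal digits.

One's-complement addition (fold any carry out of bit 15 back into bit 0):
  0xA384 + 0x54E2 = 0x0F866
  0xF866 + 0x0019 = 0x0F87F
  0xF87F + 0xF0B1 = 0x1E930 → wrap carry → 0xE931
  0xE931 + 0x4215 = 0x12B46 → wrap carry → 0x2B47
  0x2B47 + 0x1609 = 0x04150
  0x4150 + 0xD1A7 = 0x112F7 → wrap carry → 0x12F8
One's-complement sum = 0x12F8.
Checksum = ~0x12F8 & 0xFFFF = 0xED07.

ED07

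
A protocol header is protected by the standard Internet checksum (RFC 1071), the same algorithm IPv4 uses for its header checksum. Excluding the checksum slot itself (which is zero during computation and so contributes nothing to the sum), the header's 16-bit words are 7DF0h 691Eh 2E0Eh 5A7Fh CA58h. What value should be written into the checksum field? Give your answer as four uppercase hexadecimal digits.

C60A

One's-complement addition (fold any carry out of bit 15 back into bit 0):
  0x7DF0 + 0x691E = 0x0E70E
  0xE70E + 0x2E0E = 0x1151C → wrap carry → 0x151D
  0x151D + 0x5A7F = 0x06F9C
  0x6F9C + 0xCA58 = 0x139F4 → wrap carry → 0x39F5
One's-complement sum = 0x39F5.
Checksum = ~0x39F5 & 0xFFFF = 0xC60A.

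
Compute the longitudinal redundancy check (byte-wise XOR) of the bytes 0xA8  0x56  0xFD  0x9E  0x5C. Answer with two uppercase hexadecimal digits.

C1

XOR the bytes together:
  start with 0xA8
  0xA8 ⊕ 0x56 = 0xFE
  0xFE ⊕ 0xFD = 0x03
  0x03 ⊕ 0x9E = 0x9D
  0x9D ⊕ 0x5C = 0xC1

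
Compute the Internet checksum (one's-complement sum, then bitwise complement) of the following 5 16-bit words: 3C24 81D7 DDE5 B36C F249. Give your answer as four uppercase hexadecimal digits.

BE67

One's-complement addition (fold any carry out of bit 15 back into bit 0):
  0x3C24 + 0x81D7 = 0x0BDFB
  0xBDFB + 0xDDE5 = 0x19BE0 → wrap carry → 0x9BE1
  0x9BE1 + 0xB36C = 0x14F4D → wrap carry → 0x4F4E
  0x4F4E + 0xF249 = 0x14197 → wrap carry → 0x4198
One's-complement sum = 0x4198.
Checksum = ~0x4198 & 0xFFFF = 0xBE67.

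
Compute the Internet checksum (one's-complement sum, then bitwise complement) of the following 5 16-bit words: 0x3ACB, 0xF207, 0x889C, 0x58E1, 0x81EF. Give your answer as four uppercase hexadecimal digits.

6FBF

One's-complement addition (fold any carry out of bit 15 back into bit 0):
  0x3ACB + 0xF207 = 0x12CD2 → wrap carry → 0x2CD3
  0x2CD3 + 0x889C = 0x0B56F
  0xB56F + 0x58E1 = 0x10E50 → wrap carry → 0x0E51
  0x0E51 + 0x81EF = 0x09040
One's-complement sum = 0x9040.
Checksum = ~0x9040 & 0xFFFF = 0x6FBF.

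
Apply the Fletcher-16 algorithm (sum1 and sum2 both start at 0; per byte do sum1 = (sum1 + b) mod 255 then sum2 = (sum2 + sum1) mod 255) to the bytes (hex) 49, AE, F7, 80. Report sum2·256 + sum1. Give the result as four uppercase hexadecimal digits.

Running sums (mod 255):
  after byte 0 (49): sum1=73, sum2=73
  after byte 1 (AE): sum1=247, sum2=65
  after byte 2 (F7): sum1=239, sum2=49
  after byte 3 (80): sum1=112, sum2=161
Checksum = sum2·256 + sum1 = 161·256 + 112 = 41328 = 0xA170.

A170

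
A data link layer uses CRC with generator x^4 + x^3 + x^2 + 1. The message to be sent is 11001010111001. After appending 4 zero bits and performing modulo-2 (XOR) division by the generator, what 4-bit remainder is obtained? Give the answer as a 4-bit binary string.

0101

Append 4 zeros: 110010101110010000. Divide by 11101 (XOR where the leading bit is 1):
  pos 0: 11001 XOR 11101 = 00100
  pos 2: 10001 XOR 11101 = 01100
  pos 3: 11000 XOR 11101 = 00101
  pos 5: 10111 XOR 11101 = 01010
  pos 6: 10101 XOR 11101 = 01000
  pos 7: 10000 XOR 11101 = 01101
  pos 8: 11010 XOR 11101 = 00111
  pos 10: 11110 XOR 11101 = 00011
  pos 13: 11000 XOR 11101 = 00101
Remainder (last 4 bits) = 0101. This is the CRC / FCS.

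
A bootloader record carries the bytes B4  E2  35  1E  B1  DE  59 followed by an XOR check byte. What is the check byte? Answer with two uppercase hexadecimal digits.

XOR the bytes together:
  start with 0xB4
  0xB4 ⊕ 0xE2 = 0x56
  0x56 ⊕ 0x35 = 0x63
  0x63 ⊕ 0x1E = 0x7D
  0x7D ⊕ 0xB1 = 0xCC
  0xCC ⊕ 0xDE = 0x12
  0x12 ⊕ 0x59 = 0x4B

4B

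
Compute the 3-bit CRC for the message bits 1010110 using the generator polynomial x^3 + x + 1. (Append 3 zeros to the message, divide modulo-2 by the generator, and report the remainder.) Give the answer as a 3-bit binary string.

Append 3 zeros: 1010110000. Divide by 1011 (XOR where the leading bit is 1):
  pos 0: 1010 XOR 1011 = 0001
  pos 3: 1110 XOR 1011 = 0101
  pos 4: 1010 XOR 1011 = 0001
Remainder (last 3 bits) = 100. This is the CRC / FCS.

100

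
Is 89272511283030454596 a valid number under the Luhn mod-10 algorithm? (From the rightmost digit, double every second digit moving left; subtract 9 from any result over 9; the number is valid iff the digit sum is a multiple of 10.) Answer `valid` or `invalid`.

invalid

From the right, keep odd positions and double even positions (subtract 9 from any doubled value over 9):
  doubled (positions 2,4,...): 9 8 8 6 6 4 2 4 4 7 → sum 58
  kept (positions 1,3,...): 6 5 5 0 0 8 1 5 7 9 → sum 46
Total = 104.
104 mod 10 = 4, so the number is invalid.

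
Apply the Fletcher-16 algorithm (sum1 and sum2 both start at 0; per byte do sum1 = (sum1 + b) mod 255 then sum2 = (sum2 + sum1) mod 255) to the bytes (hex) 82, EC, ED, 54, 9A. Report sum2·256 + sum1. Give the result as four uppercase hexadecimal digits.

Running sums (mod 255):
  after byte 0 (82): sum1=130, sum2=130
  after byte 1 (EC): sum1=111, sum2=241
  after byte 2 (ED): sum1=93, sum2=79
  after byte 3 (54): sum1=177, sum2=1
  after byte 4 (9A): sum1=76, sum2=77
Checksum = sum2·256 + sum1 = 77·256 + 76 = 19788 = 0x4D4C.

4D4C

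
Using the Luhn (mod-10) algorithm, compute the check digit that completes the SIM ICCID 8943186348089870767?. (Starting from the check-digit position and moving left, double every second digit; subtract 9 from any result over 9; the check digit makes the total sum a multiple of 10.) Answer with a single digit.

Partial digits right→left: 7 6 7 0 7 8 9 8 0 8 4 3 6 8 1 3 4 9 8
Double every second digit counting from the check-digit position (so the 1st, 3rd, 5th, ... of the partial from the right).
  doubled (with −9 where >9): 5 5 5 9 0 8 3 2 8 7 → sum 52
  kept as-is: 6 0 8 8 8 3 8 3 9 → sum 53
Total = 52 + 53 = 105.
Check digit = (10 − (105 mod 10)) mod 10 = 5.

5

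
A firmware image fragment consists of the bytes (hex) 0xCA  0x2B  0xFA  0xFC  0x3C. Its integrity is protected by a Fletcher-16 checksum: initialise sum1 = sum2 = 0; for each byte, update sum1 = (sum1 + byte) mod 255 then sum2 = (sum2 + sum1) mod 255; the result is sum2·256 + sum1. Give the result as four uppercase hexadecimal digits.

Running sums (mod 255):
  after byte 0 (0xCA): sum1=202, sum2=202
  after byte 1 (0x2B): sum1=245, sum2=192
  after byte 2 (0xFA): sum1=240, sum2=177
  after byte 3 (0xFC): sum1=237, sum2=159
  after byte 4 (0x3C): sum1=42, sum2=201
Checksum = sum2·256 + sum1 = 201·256 + 42 = 51498 = 0xC92A.

C92A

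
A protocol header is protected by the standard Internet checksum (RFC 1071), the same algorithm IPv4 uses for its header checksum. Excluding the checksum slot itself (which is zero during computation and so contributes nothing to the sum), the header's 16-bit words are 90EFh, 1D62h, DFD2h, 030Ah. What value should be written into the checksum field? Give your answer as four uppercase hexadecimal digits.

One's-complement addition (fold any carry out of bit 15 back into bit 0):
  0x90EF + 0x1D62 = 0x0AE51
  0xAE51 + 0xDFD2 = 0x18E23 → wrap carry → 0x8E24
  0x8E24 + 0x030A = 0x0912E
One's-complement sum = 0x912E.
Checksum = ~0x912E & 0xFFFF = 0x6ED1.

6ED1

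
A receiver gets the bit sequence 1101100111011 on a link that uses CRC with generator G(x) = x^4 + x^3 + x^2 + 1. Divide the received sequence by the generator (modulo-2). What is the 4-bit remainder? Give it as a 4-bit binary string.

1101

Modulo-2 division of 1101100111011 by 11101:
  pos 0: 11011 XOR 11101 = 00110
  pos 2: 11000 XOR 11101 = 00101
  pos 4: 10111 XOR 11101 = 01010
  pos 5: 10101 XOR 11101 = 01000
  pos 6: 10000 XOR 11101 = 01101
  pos 7: 11011 XOR 11101 = 00110
Remainder = 1101 (nonzero — an error is detected).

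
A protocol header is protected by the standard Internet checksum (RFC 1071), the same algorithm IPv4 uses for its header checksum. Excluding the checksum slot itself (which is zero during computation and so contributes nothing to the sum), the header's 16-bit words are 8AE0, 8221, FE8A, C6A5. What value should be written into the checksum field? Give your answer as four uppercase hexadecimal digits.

One's-complement addition (fold any carry out of bit 15 back into bit 0):
  0x8AE0 + 0x8221 = 0x10D01 → wrap carry → 0x0D02
  0x0D02 + 0xFE8A = 0x10B8C → wrap carry → 0x0B8D
  0x0B8D + 0xC6A5 = 0x0D232
One's-complement sum = 0xD232.
Checksum = ~0xD232 & 0xFFFF = 0x2DCD.

2DCD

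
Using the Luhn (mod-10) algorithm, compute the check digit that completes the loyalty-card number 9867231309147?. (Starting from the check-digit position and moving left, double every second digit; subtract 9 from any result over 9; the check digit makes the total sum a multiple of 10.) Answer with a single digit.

1

Partial digits right→left: 7 4 1 9 0 3 1 3 2 7 6 8 9
Double every second digit counting from the check-digit position (so the 1st, 3rd, 5th, ... of the partial from the right).
  doubled (with −9 where >9): 5 2 0 2 4 3 9 → sum 25
  kept as-is: 4 9 3 3 7 8 → sum 34
Total = 25 + 34 = 59.
Check digit = (10 − (59 mod 10)) mod 10 = 1.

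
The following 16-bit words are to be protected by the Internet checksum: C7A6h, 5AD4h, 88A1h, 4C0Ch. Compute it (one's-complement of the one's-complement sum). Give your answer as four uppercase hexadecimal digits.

One's-complement addition (fold any carry out of bit 15 back into bit 0):
  0xC7A6 + 0x5AD4 = 0x1227A → wrap carry → 0x227B
  0x227B + 0x88A1 = 0x0AB1C
  0xAB1C + 0x4C0C = 0x0F728
One's-complement sum = 0xF728.
Checksum = ~0xF728 & 0xFFFF = 0x08D7.

08D7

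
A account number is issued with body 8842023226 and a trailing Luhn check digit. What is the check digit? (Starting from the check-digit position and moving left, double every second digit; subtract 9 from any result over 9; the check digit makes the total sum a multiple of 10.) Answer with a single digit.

1

Partial digits right→left: 6 2 2 3 2 0 2 4 8 8
Double every second digit counting from the check-digit position (so the 1st, 3rd, 5th, ... of the partial from the right).
  doubled (with −9 where >9): 3 4 4 4 7 → sum 22
  kept as-is: 2 3 0 4 8 → sum 17
Total = 22 + 17 = 39.
Check digit = (10 − (39 mod 10)) mod 10 = 1.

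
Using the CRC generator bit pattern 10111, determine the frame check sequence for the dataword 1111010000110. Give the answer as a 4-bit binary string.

Append 4 zeros: 11110100001100000. Divide by 10111 (XOR where the leading bit is 1):
  pos 0: 11110 XOR 10111 = 01001
  pos 1: 10011 XOR 10111 = 00100
  pos 3: 10000 XOR 10111 = 00111
  pos 5: 11100 XOR 10111 = 01011
  pos 6: 10111 XOR 10111 = 00000
  pos 11: 10000 XOR 10111 = 00111
Remainder (last 4 bits) = 1110. This is the CRC / FCS.

1110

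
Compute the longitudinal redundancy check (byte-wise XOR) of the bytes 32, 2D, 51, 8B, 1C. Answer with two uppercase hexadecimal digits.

XOR the bytes together:
  start with 0x32
  0x32 ⊕ 0x2D = 0x1F
  0x1F ⊕ 0x51 = 0x4E
  0x4E ⊕ 0x8B = 0xC5
  0xC5 ⊕ 0x1C = 0xD9

D9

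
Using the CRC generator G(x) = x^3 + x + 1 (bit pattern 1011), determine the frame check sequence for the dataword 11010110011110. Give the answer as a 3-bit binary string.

011

Append 3 zeros: 11010110011110000. Divide by 1011 (XOR where the leading bit is 1):
  pos 0: 1101 XOR 1011 = 0110
  pos 1: 1100 XOR 1011 = 0111
  pos 2: 1111 XOR 1011 = 0100
  pos 3: 1001 XOR 1011 = 0010
  pos 5: 1000 XOR 1011 = 0011
  pos 7: 1111 XOR 1011 = 0100
  pos 8: 1001 XOR 1011 = 0010
  pos 10: 1010 XOR 1011 = 0001
  pos 13: 1000 XOR 1011 = 0011
Remainder (last 3 bits) = 011. This is the CRC / FCS.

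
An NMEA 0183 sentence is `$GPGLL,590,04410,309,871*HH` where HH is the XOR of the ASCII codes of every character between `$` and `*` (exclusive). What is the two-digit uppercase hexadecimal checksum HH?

XOR the ASCII codes of the payload characters:
  'G' = 0x47 → acc = 0x47
  'P' = 0x50 → acc = 0x17
  'G' = 0x47 → acc = 0x50
  'L' = 0x4C → acc = 0x1C
  'L' = 0x4C → acc = 0x50
  ',' = 0x2C → acc = 0x7C
  '5' = 0x35 → acc = 0x49
  '9' = 0x39 → acc = 0x70
  '0' = 0x30 → acc = 0x40
  ',' = 0x2C → acc = 0x6C
  '0' = 0x30 → acc = 0x5C
  '4' = 0x34 → acc = 0x68
  '4' = 0x34 → acc = 0x5C
  '1' = 0x31 → acc = 0x6D
  '0' = 0x30 → acc = 0x5D
  ',' = 0x2C → acc = 0x71
  '3' = 0x33 → acc = 0x42
  '0' = 0x30 → acc = 0x72
  '9' = 0x39 → acc = 0x4B
  ',' = 0x2C → acc = 0x67
  '8' = 0x38 → acc = 0x5F
  '7' = 0x37 → acc = 0x68
  '1' = 0x31 → acc = 0x59
Checksum = 0x59.

59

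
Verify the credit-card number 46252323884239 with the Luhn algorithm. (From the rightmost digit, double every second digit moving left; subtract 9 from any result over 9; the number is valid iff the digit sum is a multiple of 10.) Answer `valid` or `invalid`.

From the right, keep odd positions and double even positions (subtract 9 from any doubled value over 9):
  doubled (positions 2,4,...): 6 8 7 4 4 4 8 → sum 41
  kept (positions 1,3,...): 9 2 8 3 3 5 6 → sum 36
Total = 77.
77 mod 10 = 7, so the number is invalid.

invalid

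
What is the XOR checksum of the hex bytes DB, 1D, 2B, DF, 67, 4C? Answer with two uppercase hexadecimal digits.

XOR the bytes together:
  start with 0xDB
  0xDB ⊕ 0x1D = 0xC6
  0xC6 ⊕ 0x2B = 0xED
  0xED ⊕ 0xDF = 0x32
  0x32 ⊕ 0x67 = 0x55
  0x55 ⊕ 0x4C = 0x19

19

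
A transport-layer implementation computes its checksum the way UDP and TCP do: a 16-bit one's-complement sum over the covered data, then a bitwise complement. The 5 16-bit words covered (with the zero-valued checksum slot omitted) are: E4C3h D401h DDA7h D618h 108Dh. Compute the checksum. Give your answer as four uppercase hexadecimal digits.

82EC

One's-complement addition (fold any carry out of bit 15 back into bit 0):
  0xE4C3 + 0xD401 = 0x1B8C4 → wrap carry → 0xB8C5
  0xB8C5 + 0xDDA7 = 0x1966C → wrap carry → 0x966D
  0x966D + 0xD618 = 0x16C85 → wrap carry → 0x6C86
  0x6C86 + 0x108D = 0x07D13
One's-complement sum = 0x7D13.
Checksum = ~0x7D13 & 0xFFFF = 0x82EC.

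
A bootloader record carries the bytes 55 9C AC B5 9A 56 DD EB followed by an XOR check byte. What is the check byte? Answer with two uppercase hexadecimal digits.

XOR the bytes together:
  start with 0x55
  0x55 ⊕ 0x9C = 0xC9
  0xC9 ⊕ 0xAC = 0x65
  0x65 ⊕ 0xB5 = 0xD0
  0xD0 ⊕ 0x9A = 0x4A
  0x4A ⊕ 0x56 = 0x1C
  0x1C ⊕ 0xDD = 0xC1
  0xC1 ⊕ 0xEB = 0x2A

2A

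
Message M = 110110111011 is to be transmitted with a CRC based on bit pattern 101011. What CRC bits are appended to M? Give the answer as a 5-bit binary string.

11010

Append 5 zeros: 11011011101100000. Divide by 101011 (XOR where the leading bit is 1):
  pos 0: 110110 XOR 101011 = 011101
  pos 1: 111011 XOR 101011 = 010000
  pos 2: 100001 XOR 101011 = 001010
  pos 4: 101010 XOR 101011 = 000001
  pos 9: 111000 XOR 101011 = 010011
  pos 10: 100110 XOR 101011 = 001101
Remainder (last 5 bits) = 11010. This is the CRC / FCS.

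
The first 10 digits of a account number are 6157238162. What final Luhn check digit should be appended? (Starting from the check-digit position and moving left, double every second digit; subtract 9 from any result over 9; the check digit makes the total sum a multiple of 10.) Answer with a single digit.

Partial digits right→left: 2 6 1 8 3 2 7 5 1 6
Double every second digit counting from the check-digit position (so the 1st, 3rd, 5th, ... of the partial from the right).
  doubled (with −9 where >9): 4 2 6 5 2 → sum 19
  kept as-is: 6 8 2 5 6 → sum 27
Total = 19 + 27 = 46.
Check digit = (10 − (46 mod 10)) mod 10 = 4.

4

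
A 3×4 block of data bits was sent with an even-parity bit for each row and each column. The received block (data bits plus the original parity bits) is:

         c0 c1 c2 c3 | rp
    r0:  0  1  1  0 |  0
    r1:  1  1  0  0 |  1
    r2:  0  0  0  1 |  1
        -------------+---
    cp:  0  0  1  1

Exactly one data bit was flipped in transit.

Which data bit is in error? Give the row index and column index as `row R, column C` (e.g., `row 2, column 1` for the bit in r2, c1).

Recompute each row's even parity and compare to rp:
  r0: data parity 0, sent rp 0 → ok
  r1: data parity 0, sent rp 1 → mismatch
  r2: data parity 1, sent rp 1 → ok
Recompute each column's even parity and compare to cp:
  c0: data parity 1, sent cp 0 → mismatch
  c1: data parity 0, sent cp 0 → ok
  c2: data parity 1, sent cp 1 → ok
  c3: data parity 1, sent cp 1 → ok
Exactly one row (r1) and one column (c0) fail → the flipped bit is at their intersection.

row 1, column 0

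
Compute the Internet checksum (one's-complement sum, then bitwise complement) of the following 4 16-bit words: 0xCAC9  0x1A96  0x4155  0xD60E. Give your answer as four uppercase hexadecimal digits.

033C

One's-complement addition (fold any carry out of bit 15 back into bit 0):
  0xCAC9 + 0x1A96 = 0x0E55F
  0xE55F + 0x4155 = 0x126B4 → wrap carry → 0x26B5
  0x26B5 + 0xD60E = 0x0FCC3
One's-complement sum = 0xFCC3.
Checksum = ~0xFCC3 & 0xFFFF = 0x033C.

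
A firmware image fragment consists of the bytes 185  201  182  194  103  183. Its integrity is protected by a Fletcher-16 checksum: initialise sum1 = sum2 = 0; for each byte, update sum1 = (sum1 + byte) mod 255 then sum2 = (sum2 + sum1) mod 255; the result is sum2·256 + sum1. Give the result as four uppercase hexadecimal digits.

F41C

Running sums (mod 255):
  after byte 0 (185): sum1=185, sum2=185
  after byte 1 (201): sum1=131, sum2=61
  after byte 2 (182): sum1=58, sum2=119
  after byte 3 (194): sum1=252, sum2=116
  after byte 4 (103): sum1=100, sum2=216
  after byte 5 (183): sum1=28, sum2=244
Checksum = sum2·256 + sum1 = 244·256 + 28 = 62492 = 0xF41C.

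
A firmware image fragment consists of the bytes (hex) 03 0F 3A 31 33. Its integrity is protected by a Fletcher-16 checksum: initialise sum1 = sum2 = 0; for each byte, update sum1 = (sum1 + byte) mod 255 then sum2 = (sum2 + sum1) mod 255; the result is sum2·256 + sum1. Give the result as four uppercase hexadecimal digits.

8FB0

Running sums (mod 255):
  after byte 0 (03): sum1=3, sum2=3
  after byte 1 (0F): sum1=18, sum2=21
  after byte 2 (3A): sum1=76, sum2=97
  after byte 3 (31): sum1=125, sum2=222
  after byte 4 (33): sum1=176, sum2=143
Checksum = sum2·256 + sum1 = 143·256 + 176 = 36784 = 0x8FB0.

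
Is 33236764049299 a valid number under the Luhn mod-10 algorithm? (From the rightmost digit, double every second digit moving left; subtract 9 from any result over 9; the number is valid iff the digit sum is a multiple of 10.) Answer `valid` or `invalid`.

invalid

From the right, keep odd positions and double even positions (subtract 9 from any doubled value over 9):
  doubled (positions 2,4,...): 9 9 0 3 3 4 6 → sum 34
  kept (positions 1,3,...): 9 2 4 4 7 3 3 → sum 32
Total = 66.
66 mod 10 = 6, so the number is invalid.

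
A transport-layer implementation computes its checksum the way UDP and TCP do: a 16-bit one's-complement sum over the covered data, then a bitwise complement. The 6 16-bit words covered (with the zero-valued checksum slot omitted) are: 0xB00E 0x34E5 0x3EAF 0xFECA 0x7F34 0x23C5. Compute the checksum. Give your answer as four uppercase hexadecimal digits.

3A98

One's-complement addition (fold any carry out of bit 15 back into bit 0):
  0xB00E + 0x34E5 = 0x0E4F3
  0xE4F3 + 0x3EAF = 0x123A2 → wrap carry → 0x23A3
  0x23A3 + 0xFECA = 0x1226D → wrap carry → 0x226E
  0x226E + 0x7F34 = 0x0A1A2
  0xA1A2 + 0x23C5 = 0x0C567
One's-complement sum = 0xC567.
Checksum = ~0xC567 & 0xFFFF = 0x3A98.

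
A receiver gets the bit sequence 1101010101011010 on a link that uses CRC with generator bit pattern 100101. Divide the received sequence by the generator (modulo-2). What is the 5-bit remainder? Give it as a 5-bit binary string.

Modulo-2 division of 1101010101011010 by 100101:
  pos 0: 110101 XOR 100101 = 010000
  pos 1: 100000 XOR 100101 = 000101
  pos 4: 101101 XOR 100101 = 001000
  pos 6: 100001 XOR 100101 = 000100
  pos 9: 100101 XOR 100101 = 000000
Remainder = 00000 (zero — the frame passes the CRC check).

00000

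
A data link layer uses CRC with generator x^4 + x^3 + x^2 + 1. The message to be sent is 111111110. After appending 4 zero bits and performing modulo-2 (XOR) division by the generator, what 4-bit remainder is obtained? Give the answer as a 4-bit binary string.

1100

Append 4 zeros: 1111111100000. Divide by 11101 (XOR where the leading bit is 1):
  pos 0: 11111 XOR 11101 = 00010
  pos 3: 10111 XOR 11101 = 01010
  pos 4: 10100 XOR 11101 = 01001
  pos 5: 10010 XOR 11101 = 01111
  pos 6: 11110 XOR 11101 = 00011
Remainder (last 4 bits) = 1100. This is the CRC / FCS.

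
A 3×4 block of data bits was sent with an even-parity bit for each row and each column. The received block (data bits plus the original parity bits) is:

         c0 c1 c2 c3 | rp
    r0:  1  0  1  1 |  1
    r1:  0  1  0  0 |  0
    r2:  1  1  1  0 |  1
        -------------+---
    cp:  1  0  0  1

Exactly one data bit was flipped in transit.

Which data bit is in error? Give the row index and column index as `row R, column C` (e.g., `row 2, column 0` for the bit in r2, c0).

row 1, column 0

Recompute each row's even parity and compare to rp:
  r0: data parity 1, sent rp 1 → ok
  r1: data parity 1, sent rp 0 → mismatch
  r2: data parity 1, sent rp 1 → ok
Recompute each column's even parity and compare to cp:
  c0: data parity 0, sent cp 1 → mismatch
  c1: data parity 0, sent cp 0 → ok
  c2: data parity 0, sent cp 0 → ok
  c3: data parity 1, sent cp 1 → ok
Exactly one row (r1) and one column (c0) fail → the flipped bit is at their intersection.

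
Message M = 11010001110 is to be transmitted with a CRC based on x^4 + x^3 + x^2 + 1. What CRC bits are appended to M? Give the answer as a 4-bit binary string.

1010

Append 4 zeros: 110100011100000. Divide by 11101 (XOR where the leading bit is 1):
  pos 0: 11010 XOR 11101 = 00111
  pos 2: 11100 XOR 11101 = 00001
  pos 6: 11110 XOR 11101 = 00011
  pos 9: 11000 XOR 11101 = 00101
Remainder (last 4 bits) = 1010. This is the CRC / FCS.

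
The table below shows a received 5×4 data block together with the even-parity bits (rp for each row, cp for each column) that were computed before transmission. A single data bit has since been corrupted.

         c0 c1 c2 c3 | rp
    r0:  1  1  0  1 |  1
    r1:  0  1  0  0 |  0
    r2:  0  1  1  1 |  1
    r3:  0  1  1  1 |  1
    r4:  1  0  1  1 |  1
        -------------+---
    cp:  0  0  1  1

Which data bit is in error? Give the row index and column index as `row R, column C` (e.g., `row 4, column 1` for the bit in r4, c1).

row 1, column 3

Recompute each row's even parity and compare to rp:
  r0: data parity 1, sent rp 1 → ok
  r1: data parity 1, sent rp 0 → mismatch
  r2: data parity 1, sent rp 1 → ok
  r3: data parity 1, sent rp 1 → ok
  r4: data parity 1, sent rp 1 → ok
Recompute each column's even parity and compare to cp:
  c0: data parity 0, sent cp 0 → ok
  c1: data parity 0, sent cp 0 → ok
  c2: data parity 1, sent cp 1 → ok
  c3: data parity 0, sent cp 1 → mismatch
Exactly one row (r1) and one column (c3) fail → the flipped bit is at their intersection.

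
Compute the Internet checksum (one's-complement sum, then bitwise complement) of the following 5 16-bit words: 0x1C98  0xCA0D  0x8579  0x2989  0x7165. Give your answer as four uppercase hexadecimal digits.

F8F1

One's-complement addition (fold any carry out of bit 15 back into bit 0):
  0x1C98 + 0xCA0D = 0x0E6A5
  0xE6A5 + 0x8579 = 0x16C1E → wrap carry → 0x6C1F
  0x6C1F + 0x2989 = 0x095A8
  0x95A8 + 0x7165 = 0x1070D → wrap carry → 0x070E
One's-complement sum = 0x070E.
Checksum = ~0x070E & 0xFFFF = 0xF8F1.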